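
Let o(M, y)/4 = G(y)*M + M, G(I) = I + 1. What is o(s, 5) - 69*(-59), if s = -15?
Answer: 3651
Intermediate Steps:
G(I) = 1 + I
o(M, y) = 4*M + 4*M*(1 + y) (o(M, y) = 4*((1 + y)*M + M) = 4*(M*(1 + y) + M) = 4*(M + M*(1 + y)) = 4*M + 4*M*(1 + y))
o(s, 5) - 69*(-59) = 4*(-15)*(2 + 5) - 69*(-59) = 4*(-15)*7 + 4071 = -420 + 4071 = 3651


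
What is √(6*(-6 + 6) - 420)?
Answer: 2*I*√105 ≈ 20.494*I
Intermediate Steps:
√(6*(-6 + 6) - 420) = √(6*0 - 420) = √(0 - 420) = √(-420) = 2*I*√105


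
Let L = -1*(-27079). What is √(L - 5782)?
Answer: √21297 ≈ 145.93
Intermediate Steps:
L = 27079
√(L - 5782) = √(27079 - 5782) = √21297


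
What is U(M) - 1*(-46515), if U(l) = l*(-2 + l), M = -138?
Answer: 65835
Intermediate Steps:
U(M) - 1*(-46515) = -138*(-2 - 138) - 1*(-46515) = -138*(-140) + 46515 = 19320 + 46515 = 65835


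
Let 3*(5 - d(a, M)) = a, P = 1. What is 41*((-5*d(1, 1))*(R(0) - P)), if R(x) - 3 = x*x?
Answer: -5740/3 ≈ -1913.3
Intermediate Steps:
d(a, M) = 5 - a/3
R(x) = 3 + x² (R(x) = 3 + x*x = 3 + x²)
41*((-5*d(1, 1))*(R(0) - P)) = 41*((-5*(5 - ⅓*1))*((3 + 0²) - 1*1)) = 41*((-5*(5 - ⅓))*((3 + 0) - 1)) = 41*((-5*14/3)*(3 - 1)) = 41*(-70/3*2) = 41*(-140/3) = -5740/3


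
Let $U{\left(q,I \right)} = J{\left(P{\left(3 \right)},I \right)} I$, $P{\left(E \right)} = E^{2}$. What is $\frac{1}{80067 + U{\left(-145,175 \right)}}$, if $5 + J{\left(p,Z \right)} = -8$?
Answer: $\frac{1}{77792} \approx 1.2855 \cdot 10^{-5}$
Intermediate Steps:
$J{\left(p,Z \right)} = -13$ ($J{\left(p,Z \right)} = -5 - 8 = -13$)
$U{\left(q,I \right)} = - 13 I$
$\frac{1}{80067 + U{\left(-145,175 \right)}} = \frac{1}{80067 - 2275} = \frac{1}{77792}$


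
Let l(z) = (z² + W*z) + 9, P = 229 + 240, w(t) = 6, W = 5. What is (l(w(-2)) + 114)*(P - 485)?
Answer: -3024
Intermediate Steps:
P = 469
l(z) = 9 + z² + 5*z (l(z) = (z² + 5*z) + 9 = 9 + z² + 5*z)
(l(w(-2)) + 114)*(P - 485) = ((9 + 6² + 5*6) + 114)*(469 - 485) = ((9 + 36 + 30) + 114)*(-16) = (75 + 114)*(-16) = 189*(-16) = -3024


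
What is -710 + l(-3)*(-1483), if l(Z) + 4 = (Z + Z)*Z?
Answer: -21472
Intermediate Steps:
l(Z) = -4 + 2*Z² (l(Z) = -4 + (Z + Z)*Z = -4 + (2*Z)*Z = -4 + 2*Z²)
-710 + l(-3)*(-1483) = -710 + (-4 + 2*(-3)²)*(-1483) = -710 + (-4 + 2*9)*(-1483) = -710 + (-4 + 18)*(-1483) = -710 + 14*(-1483) = -710 - 20762 = -21472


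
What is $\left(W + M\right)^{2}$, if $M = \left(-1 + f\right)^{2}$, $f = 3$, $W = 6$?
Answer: $100$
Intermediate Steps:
$M = 4$ ($M = \left(-1 + 3\right)^{2} = 2^{2} = 4$)
$\left(W + M\right)^{2} = \left(6 + 4\right)^{2} = 10^{2} = 100$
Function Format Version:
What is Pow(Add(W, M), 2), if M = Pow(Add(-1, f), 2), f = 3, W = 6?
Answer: 100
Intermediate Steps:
M = 4 (M = Pow(Add(-1, 3), 2) = Pow(2, 2) = 4)
Pow(Add(W, M), 2) = Pow(Add(6, 4), 2) = Pow(10, 2) = 100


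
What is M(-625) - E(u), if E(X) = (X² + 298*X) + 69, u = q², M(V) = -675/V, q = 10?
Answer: -996698/25 ≈ -39868.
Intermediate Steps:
u = 100 (u = 10² = 100)
E(X) = 69 + X² + 298*X
M(-625) - E(u) = -675/(-625) - (69 + 100² + 298*100) = -675*(-1/625) - (69 + 10000 + 29800) = 27/25 - 1*39869 = 27/25 - 39869 = -996698/25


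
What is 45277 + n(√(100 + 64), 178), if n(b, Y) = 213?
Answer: 45490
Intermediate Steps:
45277 + n(√(100 + 64), 178) = 45277 + 213 = 45490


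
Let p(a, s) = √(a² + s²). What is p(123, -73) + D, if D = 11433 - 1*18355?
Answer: -6922 + √20458 ≈ -6779.0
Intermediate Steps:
D = -6922 (D = 11433 - 18355 = -6922)
p(123, -73) + D = √(123² + (-73)²) - 6922 = √(15129 + 5329) - 6922 = √20458 - 6922 = -6922 + √20458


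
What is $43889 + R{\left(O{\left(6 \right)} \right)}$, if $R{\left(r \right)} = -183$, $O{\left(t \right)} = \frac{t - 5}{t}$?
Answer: $43706$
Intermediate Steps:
$O{\left(t \right)} = \frac{-5 + t}{t}$
$43889 + R{\left(O{\left(6 \right)} \right)} = 43889 - 183 = 43706$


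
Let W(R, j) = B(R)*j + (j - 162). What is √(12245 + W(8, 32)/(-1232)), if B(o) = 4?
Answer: √1161609834/308 ≈ 110.66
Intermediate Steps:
W(R, j) = -162 + 5*j (W(R, j) = 4*j + (j - 162) = 4*j + (-162 + j) = -162 + 5*j)
√(12245 + W(8, 32)/(-1232)) = √(12245 + (-162 + 5*32)/(-1232)) = √(12245 + (-162 + 160)*(-1/1232)) = √(12245 - 2*(-1/1232)) = √(12245 + 1/616) = √(7542921/616) = √1161609834/308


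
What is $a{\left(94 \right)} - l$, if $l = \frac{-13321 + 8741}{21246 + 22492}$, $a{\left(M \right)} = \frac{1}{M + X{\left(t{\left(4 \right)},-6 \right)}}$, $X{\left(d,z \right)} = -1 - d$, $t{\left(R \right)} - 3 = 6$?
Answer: $\frac{214229}{1836996} \approx 0.11662$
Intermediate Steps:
$t{\left(R \right)} = 9$ ($t{\left(R \right)} = 3 + 6 = 9$)
$a{\left(M \right)} = \frac{1}{-10 + M}$ ($a{\left(M \right)} = \frac{1}{M - 10} = \frac{1}{-10 + M}$)
$l = - \frac{2290}{21869}$ ($l = - \frac{4580}{43738} = \left(-4580\right) \frac{1}{43738} = - \frac{2290}{21869} \approx -0.10471$)
$a{\left(94 \right)} - l = \frac{1}{-10 + 94} - - \frac{2290}{21869} = \frac{1}{84} + \frac{2290}{21869} = \frac{214229}{1836996}$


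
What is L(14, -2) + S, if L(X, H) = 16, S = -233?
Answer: -217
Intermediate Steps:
L(14, -2) + S = 16 - 233 = -217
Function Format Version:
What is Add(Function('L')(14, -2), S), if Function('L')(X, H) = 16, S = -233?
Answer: -217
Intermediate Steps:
Add(Function('L')(14, -2), S) = Add(16, -233) = -217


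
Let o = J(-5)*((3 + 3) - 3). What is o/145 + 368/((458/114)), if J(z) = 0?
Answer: 20976/229 ≈ 91.598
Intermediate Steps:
o = 0 (o = 0*((3 + 3) - 3) = 0*(6 - 3) = 0*3 = 0)
o/145 + 368/((458/114)) = 0/145 + 368/((458/114)) = 0*(1/145) + 368/((458*(1/114))) = 0 + 368/(229/57) = 0 + 368*(57/229) = 0 + 20976/229 = 20976/229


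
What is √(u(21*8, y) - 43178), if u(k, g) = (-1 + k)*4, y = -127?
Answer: I*√42510 ≈ 206.18*I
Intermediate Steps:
u(k, g) = -4 + 4*k
√(u(21*8, y) - 43178) = √((-4 + 4*(21*8)) - 43178) = √((-4 + 4*168) - 43178) = √((-4 + 672) - 43178) = √(668 - 43178) = √(-42510) = I*√42510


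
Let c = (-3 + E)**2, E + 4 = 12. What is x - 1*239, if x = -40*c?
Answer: -1239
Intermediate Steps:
E = 8 (E = -4 + 12 = 8)
c = 25 (c = (-3 + 8)**2 = 5**2 = 25)
x = -1000 (x = -40*25 = -1000)
x - 1*239 = -1000 - 1*239 = -1000 - 239 = -1239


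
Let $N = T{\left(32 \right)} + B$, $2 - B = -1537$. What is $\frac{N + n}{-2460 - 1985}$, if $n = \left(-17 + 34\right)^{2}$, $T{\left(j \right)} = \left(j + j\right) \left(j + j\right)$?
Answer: $- \frac{5924}{4445} \approx -1.3327$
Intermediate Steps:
$B = 1539$ ($B = 2 - -1537 = 2 + 1537 = 1539$)
$T{\left(j \right)} = 4 j^{2}$ ($T{\left(j \right)} = 2 j 2 j = 4 j^{2}$)
$N = 5635$ ($N = 4 \cdot 32^{2} + 1539 = 4 \cdot 1024 + 1539 = 4096 + 1539 = 5635$)
$n = 289$ ($n = 17^{2} = 289$)
$\frac{N + n}{-2460 - 1985} = \frac{5635 + 289}{-2460 - 1985} = \frac{5924}{-4445} = 5924 \left(- \frac{1}{4445}\right) = - \frac{5924}{4445}$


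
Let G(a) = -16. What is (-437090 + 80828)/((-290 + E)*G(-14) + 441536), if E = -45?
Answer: -178131/223448 ≈ -0.79719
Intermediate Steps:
(-437090 + 80828)/((-290 + E)*G(-14) + 441536) = (-437090 + 80828)/((-290 - 45)*(-16) + 441536) = -356262/(-335*(-16) + 441536) = -356262/(5360 + 441536) = -356262/446896 = -356262*1/446896 = -178131/223448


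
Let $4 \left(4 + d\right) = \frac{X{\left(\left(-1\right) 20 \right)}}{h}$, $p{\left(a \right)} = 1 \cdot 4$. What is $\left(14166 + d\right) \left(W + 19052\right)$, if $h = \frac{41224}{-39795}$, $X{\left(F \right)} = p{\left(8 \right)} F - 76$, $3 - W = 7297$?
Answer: $\frac{3441368436547}{20612} \approx 1.6696 \cdot 10^{8}$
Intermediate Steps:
$p{\left(a \right)} = 4$
$W = -7294$ ($W = 3 - 7297 = -7294$)
$X{\left(F \right)} = -76 + 4 F$ ($X{\left(F \right)} = 4 F - 76 = -76 + 4 F$)
$h = - \frac{41224}{39795}$ ($h = 41224 \left(- \frac{1}{39795}\right) = - \frac{41224}{39795} \approx -1.0359$)
$d = \frac{1387109}{41224}$ ($d = -4 + \frac{\left(-76 + 4 \left(\left(-1\right) 20\right)\right) \frac{1}{- \frac{41224}{39795}}}{4} = -4 + \frac{\left(-76 + 4 \left(-20\right)\right) \left(- \frac{39795}{41224}\right)}{4} = -4 + \frac{\left(-76 - 80\right) \left(- \frac{39795}{41224}\right)}{4} = -4 + \frac{\left(-156\right) \left(- \frac{39795}{41224}\right)}{4} = -4 + \frac{1}{4} \cdot \frac{1552005}{10306} = -4 + \frac{1552005}{41224} = \frac{1387109}{41224} \approx 33.648$)
$\left(14166 + d\right) \left(W + 19052\right) = \left(14166 + \frac{1387109}{41224}\right) \left(-7294 + 19052\right) = \frac{585366293}{41224} \cdot 11758 = \frac{3441368436547}{20612}$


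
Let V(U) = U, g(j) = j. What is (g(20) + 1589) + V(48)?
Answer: 1657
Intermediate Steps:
(g(20) + 1589) + V(48) = (20 + 1589) + 48 = 1609 + 48 = 1657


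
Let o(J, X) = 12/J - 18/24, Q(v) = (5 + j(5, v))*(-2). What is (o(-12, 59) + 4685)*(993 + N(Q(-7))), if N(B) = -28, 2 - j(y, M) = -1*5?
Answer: 18077345/4 ≈ 4.5193e+6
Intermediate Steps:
j(y, M) = 7 (j(y, M) = 2 - (-1)*5 = 2 - 1*(-5) = 2 + 5 = 7)
Q(v) = -24 (Q(v) = (5 + 7)*(-2) = 12*(-2) = -24)
o(J, X) = -¾ + 12/J (o(J, X) = 12/J - 18*1/24 = 12/J - ¾ = -¾ + 12/J)
(o(-12, 59) + 4685)*(993 + N(Q(-7))) = ((-¾ + 12/(-12)) + 4685)*(993 - 28) = ((-¾ + 12*(-1/12)) + 4685)*965 = ((-¾ - 1) + 4685)*965 = (-7/4 + 4685)*965 = (18733/4)*965 = 18077345/4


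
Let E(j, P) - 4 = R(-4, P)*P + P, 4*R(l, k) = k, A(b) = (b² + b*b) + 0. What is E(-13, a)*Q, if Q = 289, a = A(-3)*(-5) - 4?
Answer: 612391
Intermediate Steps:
A(b) = 2*b² (A(b) = (b² + b²) + 0 = 2*b² + 0 = 2*b²)
R(l, k) = k/4
a = -94 (a = (2*(-3)²)*(-5) - 4 = (2*9)*(-5) - 4 = 18*(-5) - 4 = -90 - 4 = -94)
E(j, P) = 4 + P + P²/4 (E(j, P) = 4 + ((P/4)*P + P) = 4 + (P²/4 + P) = 4 + (P + P²/4) = 4 + P + P²/4)
E(-13, a)*Q = (4 - 94 + (¼)*(-94)²)*289 = (4 - 94 + (¼)*8836)*289 = (4 - 94 + 2209)*289 = 2119*289 = 612391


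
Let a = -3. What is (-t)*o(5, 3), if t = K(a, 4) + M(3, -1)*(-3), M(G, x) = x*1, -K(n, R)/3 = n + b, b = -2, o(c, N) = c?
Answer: -90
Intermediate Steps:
K(n, R) = 6 - 3*n (K(n, R) = -3*(n - 2) = -3*(-2 + n) = 6 - 3*n)
M(G, x) = x
t = 18 (t = (6 - 3*(-3)) - 1*(-3) = (6 + 9) + 3 = 15 + 3 = 18)
(-t)*o(5, 3) = -1*18*5 = -18*5 = -90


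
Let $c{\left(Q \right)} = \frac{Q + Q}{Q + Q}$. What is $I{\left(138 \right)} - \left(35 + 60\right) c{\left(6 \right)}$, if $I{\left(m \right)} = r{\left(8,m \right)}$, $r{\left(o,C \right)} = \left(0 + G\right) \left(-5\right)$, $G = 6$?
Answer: $-125$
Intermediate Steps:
$r{\left(o,C \right)} = -30$ ($r{\left(o,C \right)} = \left(0 + 6\right) \left(-5\right) = 6 \left(-5\right) = -30$)
$I{\left(m \right)} = -30$
$c{\left(Q \right)} = 1$ ($c{\left(Q \right)} = \frac{2 Q}{2 Q} = 2 Q \frac{1}{2 Q} = 1$)
$I{\left(138 \right)} - \left(35 + 60\right) c{\left(6 \right)} = -30 - \left(35 + 60\right) 1 = -30 - 95 \cdot 1 = -30 - 95 = -125$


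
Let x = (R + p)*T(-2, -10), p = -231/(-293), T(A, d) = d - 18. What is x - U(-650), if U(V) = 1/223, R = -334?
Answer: 609607671/65339 ≈ 9329.9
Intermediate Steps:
U(V) = 1/223
T(A, d) = -18 + d
p = 231/293 (p = -231*(-1/293) = 231/293 ≈ 0.78840)
x = 2733668/293 (x = (-334 + 231/293)*(-18 - 10) = -97631/293*(-28) = 2733668/293 ≈ 9329.9)
x - U(-650) = 2733668/293 - 1*1/223 = 2733668/293 - 1/223 = 609607671/65339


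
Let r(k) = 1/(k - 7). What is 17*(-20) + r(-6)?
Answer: -4421/13 ≈ -340.08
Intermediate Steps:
r(k) = 1/(-7 + k)
17*(-20) + r(-6) = 17*(-20) + 1/(-7 - 6) = -340 + 1/(-13) = -340 - 1/13 = -4421/13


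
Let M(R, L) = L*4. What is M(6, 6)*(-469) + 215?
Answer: -11041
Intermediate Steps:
M(R, L) = 4*L
M(6, 6)*(-469) + 215 = (4*6)*(-469) + 215 = 24*(-469) + 215 = -11256 + 215 = -11041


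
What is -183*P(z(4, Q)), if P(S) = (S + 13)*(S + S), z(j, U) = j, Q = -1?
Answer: -24888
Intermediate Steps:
P(S) = 2*S*(13 + S) (P(S) = (13 + S)*(2*S) = 2*S*(13 + S))
-183*P(z(4, Q)) = -366*4*(13 + 4) = -366*4*17 = -183*136 = -24888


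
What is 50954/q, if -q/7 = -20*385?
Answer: 25477/26950 ≈ 0.94534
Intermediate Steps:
q = 53900 (q = -(-140)*385 = -7*(-7700) = 53900)
50954/q = 50954/53900 = 50954*(1/53900) = 25477/26950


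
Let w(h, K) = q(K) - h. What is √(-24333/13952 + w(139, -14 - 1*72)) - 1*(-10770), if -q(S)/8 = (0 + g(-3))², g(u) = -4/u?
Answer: 10770 + I*√4242019490/5232 ≈ 10770.0 + 12.449*I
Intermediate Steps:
q(S) = -128/9 (q(S) = -8*(0 - 4/(-3))² = -8*(0 - 4*(-⅓))² = -8*(0 + 4/3)² = -8*(4/3)² = -8*16/9 = -128/9)
w(h, K) = -128/9 - h
√(-24333/13952 + w(139, -14 - 1*72)) - 1*(-10770) = √(-24333/13952 + (-128/9 - 1*139)) - 1*(-10770) = √(-24333*1/13952 + (-128/9 - 139)) + 10770 = √(-24333/13952 - 1379/9) + 10770 = √(-19458805/125568) + 10770 = I*√4242019490/5232 + 10770 = 10770 + I*√4242019490/5232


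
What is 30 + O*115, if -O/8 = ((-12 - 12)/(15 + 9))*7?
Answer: 6470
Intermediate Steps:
O = 56 (O = -8*(-12 - 12)/(15 + 9)*7 = -8*(-24/24)*7 = -8*(-24*1/24)*7 = -(-8)*7 = -8*(-7) = 56)
30 + O*115 = 30 + 56*115 = 30 + 6440 = 6470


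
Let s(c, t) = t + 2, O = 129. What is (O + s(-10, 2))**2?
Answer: 17689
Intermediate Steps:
s(c, t) = 2 + t
(O + s(-10, 2))**2 = (129 + (2 + 2))**2 = (129 + 4)**2 = 133**2 = 17689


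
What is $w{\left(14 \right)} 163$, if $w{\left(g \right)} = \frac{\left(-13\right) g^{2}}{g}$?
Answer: $-29666$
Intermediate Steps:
$w{\left(g \right)} = - 13 g$
$w{\left(14 \right)} 163 = \left(-13\right) 14 \cdot 163 = \left(-182\right) 163 = -29666$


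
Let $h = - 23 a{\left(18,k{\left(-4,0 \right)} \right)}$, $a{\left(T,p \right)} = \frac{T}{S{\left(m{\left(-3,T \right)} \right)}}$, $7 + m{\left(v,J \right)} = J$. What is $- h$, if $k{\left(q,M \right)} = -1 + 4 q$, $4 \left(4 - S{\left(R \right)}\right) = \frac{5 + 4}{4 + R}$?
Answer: $\frac{8280}{77} \approx 107.53$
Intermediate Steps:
$m{\left(v,J \right)} = -7 + J$
$S{\left(R \right)} = 4 - \frac{9}{4 \left(4 + R\right)}$ ($S{\left(R \right)} = 4 - \frac{\left(5 + 4\right) \frac{1}{4 + R}}{4} = 4 - \frac{9 \frac{1}{4 + R}}{4} = 4 - \frac{9}{4 \left(4 + R\right)}$)
$a{\left(T,p \right)} = \frac{4 T \left(-3 + T\right)}{-57 + 16 T}$ ($a{\left(T,p \right)} = \frac{T}{\frac{1}{4} \frac{1}{4 + \left(-7 + T\right)} \left(55 + 16 \left(-7 + T\right)\right)} = \frac{T}{\frac{1}{4} \frac{1}{-3 + T} \left(55 + \left(-112 + 16 T\right)\right)} = \frac{T}{\frac{1}{4} \frac{1}{-3 + T} \left(-57 + 16 T\right)} = T \frac{4 \left(-3 + T\right)}{-57 + 16 T} = \frac{4 T \left(-3 + T\right)}{-57 + 16 T}$)
$h = - \frac{8280}{77}$ ($h = - 23 \cdot 4 \cdot 18 \frac{1}{-57 + 16 \cdot 18} \left(-3 + 18\right) = - 23 \cdot 4 \cdot 18 \frac{1}{-57 + 288} \cdot 15 = - 23 \cdot 4 \cdot 18 \cdot \frac{1}{231} \cdot 15 = \left(-23\right) \frac{360}{77} = - \frac{8280}{77} \approx -107.53$)
$- h = \left(-1\right) \left(- \frac{8280}{77}\right) = \frac{8280}{77}$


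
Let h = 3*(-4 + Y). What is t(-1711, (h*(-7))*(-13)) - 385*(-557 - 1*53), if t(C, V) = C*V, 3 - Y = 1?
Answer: 1169056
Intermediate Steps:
Y = 2 (Y = 3 - 1*1 = 3 - 1 = 2)
h = -6 (h = 3*(-4 + 2) = 3*(-2) = -6)
t(-1711, (h*(-7))*(-13)) - 385*(-557 - 1*53) = -1711*(-6*(-7))*(-13) - 385*(-557 - 1*53) = -71862*(-13) - 385*(-557 - 53) = -1711*(-546) - 385*(-610) = 934206 - 1*(-234850) = 934206 + 234850 = 1169056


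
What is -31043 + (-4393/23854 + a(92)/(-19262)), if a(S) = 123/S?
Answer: -656125153571001/21135884408 ≈ -31043.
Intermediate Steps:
-31043 + (-4393/23854 + a(92)/(-19262)) = -31043 + (-4393/23854 + (123/92)/(-19262)) = -31043 + (-4393*1/23854 + (123*(1/92))*(-1/19262)) = -31043 + (-4393/23854 + (123/92)*(-1/19262)) = -31043 + (-4393/23854 - 123/1772104) = -31043 - 3893893457/21135884408 = -656125153571001/21135884408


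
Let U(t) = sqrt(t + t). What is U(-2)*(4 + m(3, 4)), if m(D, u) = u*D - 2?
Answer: 28*I ≈ 28.0*I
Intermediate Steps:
m(D, u) = -2 + D*u (m(D, u) = D*u - 2 = -2 + D*u)
U(t) = sqrt(2)*sqrt(t) (U(t) = sqrt(2*t) = sqrt(2)*sqrt(t))
U(-2)*(4 + m(3, 4)) = (sqrt(2)*sqrt(-2))*(4 + (-2 + 3*4)) = (sqrt(2)*(I*sqrt(2)))*(4 + (-2 + 12)) = (2*I)*(4 + 10) = (2*I)*14 = 28*I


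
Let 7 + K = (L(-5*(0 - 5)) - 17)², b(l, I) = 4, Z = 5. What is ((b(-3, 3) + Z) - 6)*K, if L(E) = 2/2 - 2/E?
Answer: 471687/625 ≈ 754.70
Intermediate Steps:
L(E) = 1 - 2/E (L(E) = 2*(½) - 2/E = 1 - 2/E)
K = 157229/625 (K = -7 + ((-2 - 5*(0 - 5))/((-5*(0 - 5))) - 17)² = -7 + ((-2 - 5*(-5))/((-5*(-5))) - 17)² = -7 + ((-2 + 25)/25 - 17)² = -7 + ((1/25)*23 - 17)² = -7 + (23/25 - 17)² = -7 + (-402/25)² = -7 + 161604/625 = 157229/625 ≈ 251.57)
((b(-3, 3) + Z) - 6)*K = ((4 + 5) - 6)*(157229/625) = (9 - 6)*(157229/625) = 3*(157229/625) = 471687/625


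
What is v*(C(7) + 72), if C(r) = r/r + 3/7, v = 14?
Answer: 1028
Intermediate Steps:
C(r) = 10/7 (C(r) = 1 + 3*(⅐) = 1 + 3/7 = 10/7)
v*(C(7) + 72) = 14*(10/7 + 72) = 14*(514/7) = 1028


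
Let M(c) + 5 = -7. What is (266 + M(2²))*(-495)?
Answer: -125730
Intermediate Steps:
M(c) = -12 (M(c) = -5 - 7 = -12)
(266 + M(2²))*(-495) = (266 - 12)*(-495) = 254*(-495) = -125730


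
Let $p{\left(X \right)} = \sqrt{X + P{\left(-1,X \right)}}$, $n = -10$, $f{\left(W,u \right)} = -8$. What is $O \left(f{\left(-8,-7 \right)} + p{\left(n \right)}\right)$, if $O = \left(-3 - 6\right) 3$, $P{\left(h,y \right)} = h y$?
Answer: $216$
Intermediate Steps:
$p{\left(X \right)} = 0$ ($p{\left(X \right)} = \sqrt{X - X} = \sqrt{0} = 0$)
$O = -27$ ($O = \left(-9\right) 3 = -27$)
$O \left(f{\left(-8,-7 \right)} + p{\left(n \right)}\right) = - 27 \left(-8 + 0\right) = \left(-27\right) \left(-8\right) = 216$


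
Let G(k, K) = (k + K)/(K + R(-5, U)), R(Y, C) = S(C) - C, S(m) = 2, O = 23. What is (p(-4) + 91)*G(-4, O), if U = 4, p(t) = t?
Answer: 551/7 ≈ 78.714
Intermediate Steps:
R(Y, C) = 2 - C
G(k, K) = (K + k)/(-2 + K) (G(k, K) = (k + K)/(K + (2 - 1*4)) = (K + k)/(K + (2 - 4)) = (K + k)/(K - 2) = (K + k)/(-2 + K))
(p(-4) + 91)*G(-4, O) = (-4 + 91)*((23 - 4)/(-2 + 23)) = 87*(19/21) = 551/7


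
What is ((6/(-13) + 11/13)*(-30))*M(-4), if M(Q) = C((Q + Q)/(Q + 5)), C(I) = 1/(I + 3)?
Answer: 30/13 ≈ 2.3077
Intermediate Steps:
C(I) = 1/(3 + I)
M(Q) = 1/(3 + 2*Q/(5 + Q)) (M(Q) = 1/(3 + (Q + Q)/(Q + 5)) = 1/(3 + (2*Q)/(5 + Q)) = 1/(3 + 2*Q/(5 + Q)))
((6/(-13) + 11/13)*(-30))*M(-4) = ((6/(-13) + 11/13)*(-30))*((5 - 4)/(5*(3 - 4))) = ((6*(-1/13) + 11*(1/13))*(-30))*((⅕)*1/(-1)) = ((-6/13 + 11/13)*(-30))*((⅕)*(-1)*1) = ((5/13)*(-30))*(-⅕) = -150/13*(-⅕) = 30/13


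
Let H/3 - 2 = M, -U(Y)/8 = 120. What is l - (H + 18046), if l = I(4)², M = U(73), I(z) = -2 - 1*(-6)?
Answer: -15156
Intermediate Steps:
I(z) = 4 (I(z) = -2 + 6 = 4)
U(Y) = -960 (U(Y) = -8*120 = -960)
M = -960
H = -2874 (H = 6 + 3*(-960) = 6 - 2880 = -2874)
l = 16 (l = 4² = 16)
l - (H + 18046) = 16 - (-2874 + 18046) = 16 - 1*15172 = 16 - 15172 = -15156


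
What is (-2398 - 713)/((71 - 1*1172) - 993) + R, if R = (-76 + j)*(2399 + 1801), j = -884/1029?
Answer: -11040633987/34202 ≈ -3.2281e+5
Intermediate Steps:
j = -884/1029 (j = -884*1/1029 = -884/1029 ≈ -0.85909)
R = -15817600/49 (R = (-76 - 884/1029)*(2399 + 1801) = -79088/1029*4200 = -15817600/49 ≈ -3.2281e+5)
(-2398 - 713)/((71 - 1*1172) - 993) + R = (-2398 - 713)/((71 - 1*1172) - 993) - 15817600/49 = -3111/((71 - 1172) - 993) - 15817600/49 = -3111/(-1101 - 993) - 15817600/49 = -3111/(-2094) - 15817600/49 = -3111*(-1/2094) - 15817600/49 = 1037/698 - 15817600/49 = -11040633987/34202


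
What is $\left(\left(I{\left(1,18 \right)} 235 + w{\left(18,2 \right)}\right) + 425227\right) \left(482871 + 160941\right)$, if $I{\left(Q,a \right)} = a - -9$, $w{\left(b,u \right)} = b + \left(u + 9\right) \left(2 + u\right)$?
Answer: $277891148808$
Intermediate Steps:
$w{\left(b,u \right)} = b + \left(2 + u\right) \left(9 + u\right)$ ($w{\left(b,u \right)} = b + \left(9 + u\right) \left(2 + u\right) = b + \left(2 + u\right) \left(9 + u\right)$)
$I{\left(Q,a \right)} = 9 + a$ ($I{\left(Q,a \right)} = a + 9 = 9 + a$)
$\left(\left(I{\left(1,18 \right)} 235 + w{\left(18,2 \right)}\right) + 425227\right) \left(482871 + 160941\right) = \left(\left(\left(9 + 18\right) 235 + \left(18 + 18 + 2^{2} + 11 \cdot 2\right)\right) + 425227\right) \left(482871 + 160941\right) = \left(\left(27 \cdot 235 + \left(18 + 18 + 4 + 22\right)\right) + 425227\right) 643812 = \left(\left(6345 + 62\right) + 425227\right) 643812 = \left(6407 + 425227\right) 643812 = 431634 \cdot 643812 = 277891148808$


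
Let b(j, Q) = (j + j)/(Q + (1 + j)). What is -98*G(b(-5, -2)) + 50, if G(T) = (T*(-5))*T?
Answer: 12700/9 ≈ 1411.1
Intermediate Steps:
b(j, Q) = 2*j/(1 + Q + j) (b(j, Q) = (2*j)/(1 + Q + j) = 2*j/(1 + Q + j))
G(T) = -5*T² (G(T) = (-5*T)*T = -5*T²)
-98*G(b(-5, -2)) + 50 = -(-490)*(2*(-5)/(1 - 2 - 5))² + 50 = -(-490)*(2*(-5)/(-6))² + 50 = -(-490)*(2*(-5)*(-⅙))² + 50 = -(-490)*(5/3)² + 50 = -(-490)*25/9 + 50 = -98*(-125/9) + 50 = 12250/9 + 50 = 12700/9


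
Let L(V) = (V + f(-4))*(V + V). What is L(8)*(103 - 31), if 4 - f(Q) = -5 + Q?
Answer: 24192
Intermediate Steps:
f(Q) = 9 - Q (f(Q) = 4 - (-5 + Q) = 4 + (5 - Q) = 9 - Q)
L(V) = 2*V*(13 + V) (L(V) = (V + (9 - 1*(-4)))*(V + V) = (V + (9 + 4))*(2*V) = (V + 13)*(2*V) = (13 + V)*(2*V) = 2*V*(13 + V))
L(8)*(103 - 31) = (2*8*(13 + 8))*(103 - 31) = (2*8*21)*72 = 336*72 = 24192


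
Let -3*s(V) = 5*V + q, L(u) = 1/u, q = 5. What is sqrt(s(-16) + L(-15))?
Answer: sqrt(5610)/15 ≈ 4.9933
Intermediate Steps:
s(V) = -5/3 - 5*V/3 (s(V) = -(5*V + 5)/3 = -(5 + 5*V)/3 = -5/3 - 5*V/3)
sqrt(s(-16) + L(-15)) = sqrt((-5/3 - 5/3*(-16)) + 1/(-15)) = sqrt((-5/3 + 80/3) - 1/15) = sqrt(25 - 1/15) = sqrt(374/15) = sqrt(5610)/15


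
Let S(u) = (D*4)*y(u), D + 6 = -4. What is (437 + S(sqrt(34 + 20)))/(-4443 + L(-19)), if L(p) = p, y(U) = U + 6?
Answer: -197/4462 + 60*sqrt(6)/2231 ≈ 0.021725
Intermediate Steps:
y(U) = 6 + U
D = -10 (D = -6 - 4 = -10)
S(u) = -240 - 40*u (S(u) = (-10*4)*(6 + u) = -40*(6 + u) = -240 - 40*u)
(437 + S(sqrt(34 + 20)))/(-4443 + L(-19)) = (437 + (-240 - 40*sqrt(34 + 20)))/(-4443 - 19) = (437 + (-240 - 120*sqrt(6)))/(-4462) = (437 + (-240 - 120*sqrt(6)))*(-1/4462) = (197 - 120*sqrt(6))*(-1/4462) = -197/4462 + 60*sqrt(6)/2231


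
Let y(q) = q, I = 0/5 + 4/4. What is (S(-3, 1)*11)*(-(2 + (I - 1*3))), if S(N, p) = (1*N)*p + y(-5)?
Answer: 0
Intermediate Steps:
I = 1 (I = 0*(1/5) + 4*(1/4) = 0 + 1 = 1)
S(N, p) = -5 + N*p (S(N, p) = (1*N)*p - 5 = N*p - 5 = -5 + N*p)
(S(-3, 1)*11)*(-(2 + (I - 1*3))) = ((-5 - 3*1)*11)*(-(2 + (1 - 1*3))) = ((-5 - 3)*11)*(-(2 + (1 - 3))) = (-8*11)*(-(2 - 2)) = -(-88)*0 = -88*0 = 0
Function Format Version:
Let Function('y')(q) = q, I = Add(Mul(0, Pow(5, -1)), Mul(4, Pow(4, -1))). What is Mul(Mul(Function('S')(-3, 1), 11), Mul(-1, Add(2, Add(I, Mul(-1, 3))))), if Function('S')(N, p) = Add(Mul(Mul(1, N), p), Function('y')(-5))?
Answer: 0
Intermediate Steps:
I = 1 (I = Add(Mul(0, Rational(1, 5)), Mul(4, Rational(1, 4))) = Add(0, 1) = 1)
Function('S')(N, p) = Add(-5, Mul(N, p)) (Function('S')(N, p) = Add(Mul(Mul(1, N), p), -5) = Add(Mul(N, p), -5) = Add(-5, Mul(N, p)))
Mul(Mul(Function('S')(-3, 1), 11), Mul(-1, Add(2, Add(I, Mul(-1, 3))))) = Mul(Mul(Add(-5, Mul(-3, 1)), 11), Mul(-1, Add(2, Add(1, Mul(-1, 3))))) = Mul(Mul(Add(-5, -3), 11), Mul(-1, Add(2, Add(1, -3)))) = Mul(Mul(-8, 11), Mul(-1, Add(2, -2))) = Mul(-88, Mul(-1, 0)) = Mul(-88, 0) = 0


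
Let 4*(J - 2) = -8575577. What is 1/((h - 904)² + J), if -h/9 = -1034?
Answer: 4/273798847 ≈ 1.4609e-8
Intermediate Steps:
h = 9306 (h = -9*(-1034) = 9306)
J = -8575569/4 (J = 2 + (¼)*(-8575577) = 2 - 8575577/4 = -8575569/4 ≈ -2.1439e+6)
1/((h - 904)² + J) = 1/((9306 - 904)² - 8575569/4) = 1/(8402² - 8575569/4) = 1/(70593604 - 8575569/4) = 1/(273798847/4) = 4/273798847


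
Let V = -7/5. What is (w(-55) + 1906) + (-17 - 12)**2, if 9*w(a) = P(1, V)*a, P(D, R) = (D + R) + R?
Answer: 2758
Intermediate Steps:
V = -7/5 (V = -7*1/5 = -7/5 ≈ -1.4000)
P(D, R) = D + 2*R
w(a) = -a/5 (w(a) = ((1 + 2*(-7/5))*a)/9 = ((1 - 14/5)*a)/9 = (-9*a/5)/9 = -a/5)
(w(-55) + 1906) + (-17 - 12)**2 = (-1/5*(-55) + 1906) + (-17 - 12)**2 = (11 + 1906) + (-29)**2 = 1917 + 841 = 2758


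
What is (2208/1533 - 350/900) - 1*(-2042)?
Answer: 18791987/9198 ≈ 2043.1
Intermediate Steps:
(2208/1533 - 350/900) - 1*(-2042) = (2208*(1/1533) - 350*1/900) + 2042 = (736/511 - 7/18) + 2042 = 9671/9198 + 2042 = 18791987/9198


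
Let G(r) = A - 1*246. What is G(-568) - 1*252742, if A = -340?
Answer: -253328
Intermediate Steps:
G(r) = -586 (G(r) = -340 - 1*246 = -340 - 246 = -586)
G(-568) - 1*252742 = -586 - 1*252742 = -586 - 252742 = -253328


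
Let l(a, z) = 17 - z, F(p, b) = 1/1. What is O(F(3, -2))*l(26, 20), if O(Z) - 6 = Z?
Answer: -21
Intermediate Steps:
F(p, b) = 1
O(Z) = 6 + Z
O(F(3, -2))*l(26, 20) = (6 + 1)*(17 - 1*20) = 7*(17 - 20) = 7*(-3) = -21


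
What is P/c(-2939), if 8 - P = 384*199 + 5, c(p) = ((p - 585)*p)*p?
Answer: 76413/30439328804 ≈ 2.5103e-6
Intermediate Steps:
c(p) = p**2*(-585 + p) (c(p) = ((-585 + p)*p)*p = (p*(-585 + p))*p = p**2*(-585 + p))
P = -76413 (P = 8 - (384*199 + 5) = 8 - (76416 + 5) = 8 - 1*76421 = 8 - 76421 = -76413)
P/c(-2939) = -76413*1/(8637721*(-585 - 2939)) = -76413/(8637721*(-3524)) = -76413/(-30439328804) = -76413*(-1/30439328804) = 76413/30439328804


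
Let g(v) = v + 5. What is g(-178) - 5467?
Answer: -5640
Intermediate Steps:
g(v) = 5 + v
g(-178) - 5467 = (5 - 178) - 5467 = -173 - 5467 = -5640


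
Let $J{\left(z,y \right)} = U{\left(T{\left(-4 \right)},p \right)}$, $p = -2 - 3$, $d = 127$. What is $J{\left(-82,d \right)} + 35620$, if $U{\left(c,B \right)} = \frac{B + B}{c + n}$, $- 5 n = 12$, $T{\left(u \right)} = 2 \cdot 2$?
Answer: $\frac{142455}{4} \approx 35614.0$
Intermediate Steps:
$T{\left(u \right)} = 4$
$n = - \frac{12}{5}$ ($n = \left(- \frac{1}{5}\right) 12 = - \frac{12}{5} \approx -2.4$)
$p = -5$
$U{\left(c,B \right)} = \frac{2 B}{- \frac{12}{5} + c}$ ($U{\left(c,B \right)} = \frac{B + B}{c - \frac{12}{5}} = \frac{2 B}{- \frac{12}{5} + c}$)
$J{\left(z,y \right)} = - \frac{25}{4}$ ($J{\left(z,y \right)} = 10 \left(-5\right) \frac{1}{-12 + 5 \cdot 4} = 10 \left(-5\right) \frac{1}{-12 + 20} = 10 \left(-5\right) \frac{1}{8} = - \frac{25}{4}$)
$J{\left(-82,d \right)} + 35620 = - \frac{25}{4} + 35620 = \frac{142455}{4}$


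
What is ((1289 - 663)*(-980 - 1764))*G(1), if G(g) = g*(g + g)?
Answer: -3435488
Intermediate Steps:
G(g) = 2*g**2 (G(g) = g*(2*g) = 2*g**2)
((1289 - 663)*(-980 - 1764))*G(1) = ((1289 - 663)*(-980 - 1764))*(2*1**2) = (626*(-2744))*(2*1) = -1717744*2 = -3435488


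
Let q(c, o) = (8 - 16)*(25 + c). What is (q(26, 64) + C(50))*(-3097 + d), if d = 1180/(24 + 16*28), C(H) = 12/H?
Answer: 31545333/25 ≈ 1.2618e+6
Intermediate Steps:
q(c, o) = -200 - 8*c (q(c, o) = -8*(25 + c) = -200 - 8*c)
d = 5/2 (d = 1180/(24 + 448) = 1180/472 = 1180*(1/472) = 5/2 ≈ 2.5000)
(q(26, 64) + C(50))*(-3097 + d) = ((-200 - 8*26) + 12/50)*(-3097 + 5/2) = ((-200 - 208) + 12*(1/50))*(-6189/2) = (-408 + 6/25)*(-6189/2) = -10194/25*(-6189/2) = 31545333/25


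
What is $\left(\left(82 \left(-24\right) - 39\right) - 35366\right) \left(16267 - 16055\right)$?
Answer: $-7923076$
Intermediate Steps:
$\left(\left(82 \left(-24\right) - 39\right) - 35366\right) \left(16267 - 16055\right) = \left(\left(-1968 - 39\right) - 35366\right) 212 = \left(-2007 - 35366\right) 212 = \left(-37373\right) 212 = -7923076$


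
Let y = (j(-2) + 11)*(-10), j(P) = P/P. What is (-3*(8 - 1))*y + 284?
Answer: 2804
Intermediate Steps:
j(P) = 1
y = -120 (y = (1 + 11)*(-10) = 12*(-10) = -120)
(-3*(8 - 1))*y + 284 = -3*(8 - 1)*(-120) + 284 = -3*7*(-120) + 284 = -21*(-120) + 284 = 2520 + 284 = 2804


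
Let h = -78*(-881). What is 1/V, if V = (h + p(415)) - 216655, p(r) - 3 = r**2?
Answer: 1/24291 ≈ 4.1167e-5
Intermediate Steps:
p(r) = 3 + r**2
h = 68718
V = 24291 (V = (68718 + (3 + 415**2)) - 216655 = (68718 + (3 + 172225)) - 216655 = (68718 + 172228) - 216655 = 240946 - 216655 = 24291)
1/V = 1/24291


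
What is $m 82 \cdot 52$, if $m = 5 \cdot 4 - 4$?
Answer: $68224$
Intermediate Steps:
$m = 16$ ($m = 20 - 4 = 16$)
$m 82 \cdot 52 = 16 \cdot 82 \cdot 52 = 1312 \cdot 52 = 68224$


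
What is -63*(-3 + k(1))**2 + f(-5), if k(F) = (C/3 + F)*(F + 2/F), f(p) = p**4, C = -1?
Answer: 562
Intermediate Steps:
k(F) = (-1/3 + F)*(F + 2/F)
-63*(-3 + k(1))**2 + f(-5) = -63*(-3 + (2 + 1**2 - 2/3/1 - 1/3*1))**2 + (-5)**4 = -63*(-3 + (2 + 1 - 2/3*1 - 1/3))**2 + 625 = -63*(-3 + (2 + 1 - 2/3 - 1/3))**2 + 625 = -63*(-3 + 2)**2 + 625 = -63*(-1)**2 + 625 = -63*1 + 625 = -63 + 625 = 562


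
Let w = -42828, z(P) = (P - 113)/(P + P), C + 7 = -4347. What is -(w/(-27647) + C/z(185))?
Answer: 11133920111/497646 ≈ 22373.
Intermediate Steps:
C = -4354 (C = -7 - 4347 = -4354)
z(P) = (-113 + P)/(2*P) (z(P) = (-113 + P)/((2*P)) = (-113 + P)*(1/(2*P)) = (-113 + P)/(2*P))
-(w/(-27647) + C/z(185)) = -(-42828/(-27647) - 4354*370/(-113 + 185)) = -(-42828*(-1/27647) - 4354/((½)*(1/185)*72)) = -(42828/27647 - 4354/36/185) = -(42828/27647 - 4354*185/36) = -(42828/27647 - 402745/18) = -1*(-11133920111/497646) = 11133920111/497646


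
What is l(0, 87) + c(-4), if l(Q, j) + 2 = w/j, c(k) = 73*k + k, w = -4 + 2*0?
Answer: -25930/87 ≈ -298.05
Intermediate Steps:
w = -4 (w = -4 + 0 = -4)
c(k) = 74*k
l(Q, j) = -2 - 4/j
l(0, 87) + c(-4) = (-2 - 4/87) + 74*(-4) = (-2 - 4*1/87) - 296 = (-2 - 4/87) - 296 = -178/87 - 296 = -25930/87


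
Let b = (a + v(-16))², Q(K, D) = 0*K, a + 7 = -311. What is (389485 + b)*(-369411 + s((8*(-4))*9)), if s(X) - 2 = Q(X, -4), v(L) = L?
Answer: -185089054769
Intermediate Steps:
a = -318 (a = -7 - 311 = -318)
Q(K, D) = 0
s(X) = 2 (s(X) = 2 + 0 = 2)
b = 111556 (b = (-318 - 16)² = (-334)² = 111556)
(389485 + b)*(-369411 + s((8*(-4))*9)) = (389485 + 111556)*(-369411 + 2) = 501041*(-369409) = -185089054769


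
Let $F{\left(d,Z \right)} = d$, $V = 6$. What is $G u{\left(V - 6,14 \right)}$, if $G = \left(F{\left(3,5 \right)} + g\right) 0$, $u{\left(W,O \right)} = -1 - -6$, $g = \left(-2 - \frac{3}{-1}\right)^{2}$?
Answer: $0$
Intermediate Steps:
$g = 1$ ($g = \left(-2 - -3\right)^{2} = \left(-2 + 3\right)^{2} = 1^{2} = 1$)
$u{\left(W,O \right)} = 5$ ($u{\left(W,O \right)} = -1 + 6 = 5$)
$G = 0$ ($G = \left(3 + 1\right) 0 = 4 \cdot 0 = 0$)
$G u{\left(V - 6,14 \right)} = 0 \cdot 5 = 0$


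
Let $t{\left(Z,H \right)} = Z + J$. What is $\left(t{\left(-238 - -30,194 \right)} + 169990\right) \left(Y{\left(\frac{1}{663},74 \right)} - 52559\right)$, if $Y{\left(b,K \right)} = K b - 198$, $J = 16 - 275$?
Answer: $- \frac{5929544471291}{663} \approx -8.9435 \cdot 10^{9}$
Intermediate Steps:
$J = -259$
$Y{\left(b,K \right)} = -198 + K b$
$t{\left(Z,H \right)} = -259 + Z$ ($t{\left(Z,H \right)} = Z - 259 = -259 + Z$)
$\left(t{\left(-238 - -30,194 \right)} + 169990\right) \left(Y{\left(\frac{1}{663},74 \right)} - 52559\right) = \left(\left(-259 - 208\right) + 169990\right) \left(\left(-198 + \frac{74}{663}\right) - 52559\right) = \left(-467 + 169990\right) \left(- \frac{131200}{663} - 52559\right) = 169523 \left(- \frac{34977817}{663}\right) = - \frac{5929544471291}{663}$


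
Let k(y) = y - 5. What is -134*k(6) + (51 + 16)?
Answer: -67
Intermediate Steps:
k(y) = -5 + y
-134*k(6) + (51 + 16) = -134*(-5 + 6) + (51 + 16) = -134*1 + 67 = -134 + 67 = -67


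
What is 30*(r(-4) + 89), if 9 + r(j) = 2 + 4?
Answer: 2580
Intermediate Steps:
r(j) = -3 (r(j) = -9 + (2 + 4) = -9 + 6 = -3)
30*(r(-4) + 89) = 30*(-3 + 89) = 30*86 = 2580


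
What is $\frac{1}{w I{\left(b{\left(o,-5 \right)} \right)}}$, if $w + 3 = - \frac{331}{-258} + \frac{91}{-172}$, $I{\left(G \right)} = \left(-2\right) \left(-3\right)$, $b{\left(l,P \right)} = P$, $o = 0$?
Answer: $- \frac{86}{1159} \approx -0.074202$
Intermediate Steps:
$I{\left(G \right)} = 6$
$w = - \frac{1159}{516}$ ($w = -3 + \left(- \frac{331}{-258} + \frac{91}{-172}\right) = -3 + \left(\left(-331\right) \left(- \frac{1}{258}\right) + 91 \left(- \frac{1}{172}\right)\right) = -3 + \left(\frac{331}{258} - \frac{91}{172}\right) = -3 + \frac{389}{516} = - \frac{1159}{516} \approx -2.2461$)
$\frac{1}{w I{\left(b{\left(o,-5 \right)} \right)}} = \frac{1}{\left(- \frac{1159}{516}\right) 6} = \frac{1}{- \frac{1159}{86}} = - \frac{86}{1159}$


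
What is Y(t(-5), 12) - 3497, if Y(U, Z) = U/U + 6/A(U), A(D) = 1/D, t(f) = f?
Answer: -3526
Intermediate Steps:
Y(U, Z) = 1 + 6*U (Y(U, Z) = U/U + 6/(1/U) = 1 + 6*U)
Y(t(-5), 12) - 3497 = (1 + 6*(-5)) - 3497 = (1 - 30) - 3497 = -29 - 3497 = -3526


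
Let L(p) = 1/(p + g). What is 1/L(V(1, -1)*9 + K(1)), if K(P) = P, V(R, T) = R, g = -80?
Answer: -70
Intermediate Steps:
L(p) = 1/(-80 + p) (L(p) = 1/(p - 80) = 1/(-80 + p))
1/L(V(1, -1)*9 + K(1)) = 1/(1/(-80 + (1*9 + 1))) = 1/(1/(-80 + (9 + 1))) = 1/(1/(-80 + 10)) = 1/(1/(-70)) = 1/(-1/70) = -70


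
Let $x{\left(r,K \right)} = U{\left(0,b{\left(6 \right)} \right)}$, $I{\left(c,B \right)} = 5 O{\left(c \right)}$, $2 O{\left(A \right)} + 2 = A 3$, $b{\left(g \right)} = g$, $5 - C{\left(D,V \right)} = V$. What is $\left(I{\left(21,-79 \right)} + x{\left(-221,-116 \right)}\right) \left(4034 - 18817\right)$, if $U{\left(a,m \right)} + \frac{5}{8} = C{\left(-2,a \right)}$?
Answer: $- \frac{18552665}{8} \approx -2.3191 \cdot 10^{6}$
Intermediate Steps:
$C{\left(D,V \right)} = 5 - V$
$O{\left(A \right)} = -1 + \frac{3 A}{2}$ ($O{\left(A \right)} = -1 + \frac{A 3}{2} = -1 + \frac{3 A}{2}$)
$U{\left(a,m \right)} = \frac{35}{8} - a$ ($U{\left(a,m \right)} = - \frac{5}{8} - \left(-5 + a\right) = \frac{35}{8} - a$)
$I{\left(c,B \right)} = -5 + \frac{15 c}{2}$ ($I{\left(c,B \right)} = 5 \left(-1 + \frac{3 c}{2}\right) = -5 + \frac{15 c}{2}$)
$x{\left(r,K \right)} = \frac{35}{8}$ ($x{\left(r,K \right)} = \frac{35}{8} - 0 = \frac{35}{8} + 0 = \frac{35}{8}$)
$\left(I{\left(21,-79 \right)} + x{\left(-221,-116 \right)}\right) \left(4034 - 18817\right) = \left(\left(-5 + \frac{15}{2} \cdot 21\right) + \frac{35}{8}\right) \left(4034 - 18817\right) = \left(\left(-5 + \frac{315}{2}\right) + \frac{35}{8}\right) \left(-14783\right) = \left(\frac{305}{2} + \frac{35}{8}\right) \left(-14783\right) = \frac{1255}{8} \left(-14783\right) = - \frac{18552665}{8}$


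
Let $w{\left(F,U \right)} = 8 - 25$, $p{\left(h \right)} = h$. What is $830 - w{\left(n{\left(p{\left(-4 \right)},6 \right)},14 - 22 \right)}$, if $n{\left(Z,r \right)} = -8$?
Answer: $847$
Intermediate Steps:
$w{\left(F,U \right)} = -17$ ($w{\left(F,U \right)} = 8 - 25 = -17$)
$830 - w{\left(n{\left(p{\left(-4 \right)},6 \right)},14 - 22 \right)} = 830 - -17 = 830 + 17 = 847$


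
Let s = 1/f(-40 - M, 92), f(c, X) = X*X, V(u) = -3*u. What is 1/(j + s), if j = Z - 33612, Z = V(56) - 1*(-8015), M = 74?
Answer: -8464/218074959 ≈ -3.8812e-5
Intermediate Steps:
Z = 7847 (Z = -3*56 - 1*(-8015) = -168 + 8015 = 7847)
j = -25765 (j = 7847 - 33612 = -25765)
f(c, X) = X²
s = 1/8464 (s = 1/(92²) = 1/8464 ≈ 0.00011815)
1/(j + s) = 1/(-25765 + 1/8464) = 1/(-218074959/8464) = -8464/218074959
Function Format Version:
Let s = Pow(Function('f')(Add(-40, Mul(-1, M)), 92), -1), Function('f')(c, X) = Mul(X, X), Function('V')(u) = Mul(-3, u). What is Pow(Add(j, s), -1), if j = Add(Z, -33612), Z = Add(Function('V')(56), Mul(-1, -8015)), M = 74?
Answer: Rational(-8464, 218074959) ≈ -3.8812e-5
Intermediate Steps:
Z = 7847 (Z = Add(Mul(-3, 56), Mul(-1, -8015)) = Add(-168, 8015) = 7847)
j = -25765 (j = Add(7847, -33612) = -25765)
Function('f')(c, X) = Pow(X, 2)
s = Rational(1, 8464) (s = Pow(Pow(92, 2), -1) = Pow(8464, -1) = Rational(1, 8464) ≈ 0.00011815)
Pow(Add(j, s), -1) = Pow(Add(-25765, Rational(1, 8464)), -1) = Pow(Rational(-218074959, 8464), -1) = Rational(-8464, 218074959)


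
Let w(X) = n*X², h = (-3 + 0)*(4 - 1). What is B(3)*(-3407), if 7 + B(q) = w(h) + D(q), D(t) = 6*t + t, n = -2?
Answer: 504236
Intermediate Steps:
D(t) = 7*t
h = -9 (h = -3*3 = -9)
w(X) = -2*X²
B(q) = -169 + 7*q (B(q) = -7 + (-2*(-9)² + 7*q) = -7 + (-2*81 + 7*q) = -7 + (-162 + 7*q) = -169 + 7*q)
B(3)*(-3407) = (-169 + 7*3)*(-3407) = (-169 + 21)*(-3407) = -148*(-3407) = 504236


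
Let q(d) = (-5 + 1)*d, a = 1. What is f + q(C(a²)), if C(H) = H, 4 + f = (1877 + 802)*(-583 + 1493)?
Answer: 2437882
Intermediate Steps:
f = 2437886 (f = -4 + (1877 + 802)*(-583 + 1493) = -4 + 2679*910 = -4 + 2437890 = 2437886)
q(d) = -4*d
f + q(C(a²)) = 2437886 - 4*1² = 2437886 - 4*1 = 2437886 - 4 = 2437882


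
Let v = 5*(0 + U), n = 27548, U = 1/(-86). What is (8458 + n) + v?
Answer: 3096511/86 ≈ 36006.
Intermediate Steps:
U = -1/86 ≈ -0.011628
v = -5/86 (v = 5*(0 - 1/86) = 5*(-1/86) = -5/86 ≈ -0.058140)
(8458 + n) + v = (8458 + 27548) - 5/86 = 36006 - 5/86 = 3096511/86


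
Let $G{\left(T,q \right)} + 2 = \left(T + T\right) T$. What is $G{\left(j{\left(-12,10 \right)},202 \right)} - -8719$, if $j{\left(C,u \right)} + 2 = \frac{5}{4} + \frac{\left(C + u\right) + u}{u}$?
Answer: $\frac{1743401}{200} \approx 8717.0$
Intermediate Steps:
$j{\left(C,u \right)} = - \frac{3}{4} + \frac{C + 2 u}{u}$ ($j{\left(C,u \right)} = -2 + \left(\frac{5}{4} + \frac{\left(C + u\right) + u}{u}\right) = -2 + \left(5 \cdot \frac{1}{4} + \frac{C + 2 u}{u}\right) = -2 + \left(\frac{5}{4} + \frac{C + 2 u}{u}\right) = - \frac{3}{4} + \frac{C + 2 u}{u}$)
$G{\left(T,q \right)} = -2 + 2 T^{2}$ ($G{\left(T,q \right)} = -2 + \left(T + T\right) T = -2 + 2 T T = -2 + 2 T^{2}$)
$G{\left(j{\left(-12,10 \right)},202 \right)} - -8719 = \left(-2 + 2 \left(\frac{5}{4} - \frac{12}{10}\right)^{2}\right) - -8719 = \left(-2 + 2 \left(\frac{5}{4} - \frac{6}{5}\right)^{2}\right) + 8719 = \left(-2 + \frac{2}{400}\right) + 8719 = \left(-2 + 2 \cdot \frac{1}{400}\right) + 8719 = \left(-2 + \frac{1}{200}\right) + 8719 = - \frac{399}{200} + 8719 = \frac{1743401}{200}$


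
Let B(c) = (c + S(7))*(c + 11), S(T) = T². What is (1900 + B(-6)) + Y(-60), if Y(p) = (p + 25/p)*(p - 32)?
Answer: 23020/3 ≈ 7673.3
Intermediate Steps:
B(c) = (11 + c)*(49 + c) (B(c) = (c + 7²)*(c + 11) = (c + 49)*(11 + c) = (49 + c)*(11 + c) = (11 + c)*(49 + c))
Y(p) = (-32 + p)*(p + 25/p) (Y(p) = (p + 25/p)*(-32 + p) = (-32 + p)*(p + 25/p))
(1900 + B(-6)) + Y(-60) = (1900 + (539 + (-6)² + 60*(-6))) + (25 + (-60)² - 800/(-60) - 32*(-60)) = (1900 + (539 + 36 - 360)) + (25 + 3600 - 800*(-1/60) + 1920) = (1900 + 215) + (25 + 3600 + 40/3 + 1920) = 2115 + 16675/3 = 23020/3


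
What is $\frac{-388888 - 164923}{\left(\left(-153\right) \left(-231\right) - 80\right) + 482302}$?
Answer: $- \frac{553811}{517565} \approx -1.07$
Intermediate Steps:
$\frac{-388888 - 164923}{\left(\left(-153\right) \left(-231\right) - 80\right) + 482302} = - \frac{553811}{\left(35343 - 80\right) + 482302} = - \frac{553811}{35263 + 482302} = - \frac{553811}{517565}$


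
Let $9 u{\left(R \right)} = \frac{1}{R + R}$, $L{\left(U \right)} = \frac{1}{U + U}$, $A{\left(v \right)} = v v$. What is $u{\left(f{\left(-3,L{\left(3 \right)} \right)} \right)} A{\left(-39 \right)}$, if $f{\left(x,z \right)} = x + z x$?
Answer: $- \frac{169}{7} \approx -24.143$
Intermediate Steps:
$A{\left(v \right)} = v^{2}$
$L{\left(U \right)} = \frac{1}{2 U}$
$f{\left(x,z \right)} = x + x z$
$u{\left(R \right)} = \frac{1}{18 R}$ ($u{\left(R \right)} = \frac{1}{9 \left(R + R\right)} = \frac{1}{9 \cdot 2 R} = \frac{\frac{1}{2} \frac{1}{R}}{9} = \frac{1}{18 R}$)
$u{\left(f{\left(-3,L{\left(3 \right)} \right)} \right)} A{\left(-39 \right)} = \frac{1}{18 \left(- 3 \left(1 + \frac{1}{2 \cdot 3}\right)\right)} \left(-39\right)^{2} = \frac{1}{18 \left(- 3 \left(1 + \frac{1}{2} \cdot \frac{1}{3}\right)\right)} 1521 = \frac{1}{18 \left(- 3 \left(1 + \frac{1}{6}\right)\right)} 1521 = \frac{1}{18 \left(\left(-3\right) \frac{7}{6}\right)} 1521 = \frac{1}{18 \left(- \frac{7}{2}\right)} 1521 = \frac{1}{18} \left(- \frac{2}{7}\right) 1521 = \left(- \frac{1}{63}\right) 1521 = - \frac{169}{7}$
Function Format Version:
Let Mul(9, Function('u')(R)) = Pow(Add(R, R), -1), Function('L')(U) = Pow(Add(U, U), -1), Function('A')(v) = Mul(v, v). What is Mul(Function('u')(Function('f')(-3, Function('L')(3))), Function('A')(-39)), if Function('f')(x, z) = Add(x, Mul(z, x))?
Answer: Rational(-169, 7) ≈ -24.143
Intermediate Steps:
Function('A')(v) = Pow(v, 2)
Function('L')(U) = Mul(Rational(1, 2), Pow(U, -1)) (Function('L')(U) = Pow(Mul(2, U), -1) = Mul(Rational(1, 2), Pow(U, -1)))
Function('f')(x, z) = Add(x, Mul(x, z))
Function('u')(R) = Mul(Rational(1, 18), Pow(R, -1)) (Function('u')(R) = Mul(Rational(1, 9), Pow(Add(R, R), -1)) = Mul(Rational(1, 9), Pow(Mul(2, R), -1)) = Mul(Rational(1, 9), Mul(Rational(1, 2), Pow(R, -1))) = Mul(Rational(1, 18), Pow(R, -1)))
Mul(Function('u')(Function('f')(-3, Function('L')(3))), Function('A')(-39)) = Mul(Mul(Rational(1, 18), Pow(Mul(-3, Add(1, Mul(Rational(1, 2), Pow(3, -1)))), -1)), Pow(-39, 2)) = Mul(Mul(Rational(1, 18), Pow(Mul(-3, Add(1, Mul(Rational(1, 2), Rational(1, 3)))), -1)), 1521) = Mul(Mul(Rational(1, 18), Pow(Mul(-3, Add(1, Rational(1, 6))), -1)), 1521) = Mul(Mul(Rational(1, 18), Pow(Mul(-3, Rational(7, 6)), -1)), 1521) = Mul(Mul(Rational(1, 18), Pow(Rational(-7, 2), -1)), 1521) = Mul(Mul(Rational(1, 18), Rational(-2, 7)), 1521) = Mul(Rational(-1, 63), 1521) = Rational(-169, 7)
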